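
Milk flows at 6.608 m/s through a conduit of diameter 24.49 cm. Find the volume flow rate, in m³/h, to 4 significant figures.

Q = 1121 m³/h

Q = A·v = 0.04711 m² × 6.608 m/s = 0.3113 m³/s.
Converting: 0.3113 m³/s × 3600 = 1121 m³/h.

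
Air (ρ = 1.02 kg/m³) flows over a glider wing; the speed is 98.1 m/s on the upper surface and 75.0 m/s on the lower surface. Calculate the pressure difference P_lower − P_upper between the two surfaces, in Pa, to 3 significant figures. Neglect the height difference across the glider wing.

ΔP = 2040 Pa

The pressure is lower where the speed is higher: ΔP = ½ρ(v_up² − v_low²).
ΔP = ½·1.02·(98.1² − 75.0²) = 2040 Pa.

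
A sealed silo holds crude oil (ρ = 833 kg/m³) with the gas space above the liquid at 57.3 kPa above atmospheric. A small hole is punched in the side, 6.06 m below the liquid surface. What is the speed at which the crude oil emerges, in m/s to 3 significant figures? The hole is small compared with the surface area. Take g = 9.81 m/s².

v ≈ 16.0 m/s

Take point 1 at the surface (v₁ ≈ 0) and point 2 at the hole (at atmospheric pressure). Bernoulli: P₁ + ρg h = P_atm + ½ρv₂².
With P₁ − P_atm = 57300 Pa, v₂ = √(2gh + 2ΔP/ρ) = √(2·9.81·6.06 + 2·57300/833) = 16.0 m/s.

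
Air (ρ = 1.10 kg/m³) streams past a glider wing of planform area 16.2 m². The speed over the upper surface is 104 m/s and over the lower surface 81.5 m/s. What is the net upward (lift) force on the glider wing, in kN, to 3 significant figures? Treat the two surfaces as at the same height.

With equal heights on the two surfaces, Bernoulli gives P_lower − P_upper = ½ρ(v_upper² − v_lower²).
ΔP = ½·1.10·(104² − 81.5²) = 2300 Pa.
Lift = ΔP · A = 2300 × 16.2 = 37200 N.

F = 37.2 kN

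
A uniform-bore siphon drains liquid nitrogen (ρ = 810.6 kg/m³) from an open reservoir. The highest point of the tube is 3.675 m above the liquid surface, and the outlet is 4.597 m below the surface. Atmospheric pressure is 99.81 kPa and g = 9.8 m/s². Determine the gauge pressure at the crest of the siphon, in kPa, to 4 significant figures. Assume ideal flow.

The outlet speed comes from Torricelli: v = √(2g·4.597) = 9.492 m/s.
The bore is uniform, so the speed at the crest is the same v. Bernoulli surface→crest: P_atm = P_top + ½ρv² + ρg·h_top.
P_top = 99810 − ½·810.6·9.492² − 810.6·9.8·3.675 = 34100 Pa. So P_gauge = P_top − P_atm = -65710 Pa.

-65.71 kPa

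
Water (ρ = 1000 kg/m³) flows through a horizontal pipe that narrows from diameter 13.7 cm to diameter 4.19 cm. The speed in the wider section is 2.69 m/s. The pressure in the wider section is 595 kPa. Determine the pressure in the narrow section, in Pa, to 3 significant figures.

Continuity gives A₁v₁ = A₂v₂, so v₂ = (147 cm²)/(13.8 cm²) × 2.69 m/s = 28.8 m/s.
Along the horizontal streamline, P + ½ρv² is constant.
P₂ = P₁ − ½ρ(v₂² − v₁²) = 595000 − ½·1000·(28.8² − 2.69²) = 595000 − 410000 = 185000 Pa.

P₂ ≈ 185000 Pa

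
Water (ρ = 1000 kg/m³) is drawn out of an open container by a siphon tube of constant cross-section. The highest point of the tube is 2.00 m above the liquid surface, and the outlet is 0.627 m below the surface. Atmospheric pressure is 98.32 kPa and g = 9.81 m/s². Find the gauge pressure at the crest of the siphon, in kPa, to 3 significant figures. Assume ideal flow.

P_gauge ≈ -25.8 kPa

From the surface to the outlet (both open to atmosphere, surface at rest): v = √(2g·h_out) = √(2·9.81·0.627) = 3.51 m/s.
With constant cross-section the crest speed equals v; applying Bernoulli from the surface up to the crest, P_top = P_atm − ½ρv² − ρg·h_top.
P_top = 98320 − ½·1000·3.51² − 1000·9.81·2.00 = 72500 Pa. So P_gauge = P_top − P_atm = -25800 Pa.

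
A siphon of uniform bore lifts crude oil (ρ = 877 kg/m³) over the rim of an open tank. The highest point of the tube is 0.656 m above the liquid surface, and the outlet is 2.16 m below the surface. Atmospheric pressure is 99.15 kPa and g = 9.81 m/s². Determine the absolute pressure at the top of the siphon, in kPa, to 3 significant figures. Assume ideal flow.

P_top ≈ 74.9 kPa

Bernoulli surface→outlet gives ½v² = g·h_out, so v = √(2·9.81·2.16) = 6.51 m/s.
With constant cross-section the crest speed equals v; applying Bernoulli from the surface up to the crest, P_top = P_atm − ½ρv² − ρg·h_top.
P_top = 99150 − ½·877·6.51² − 877·9.81·0.656 = 74900 Pa.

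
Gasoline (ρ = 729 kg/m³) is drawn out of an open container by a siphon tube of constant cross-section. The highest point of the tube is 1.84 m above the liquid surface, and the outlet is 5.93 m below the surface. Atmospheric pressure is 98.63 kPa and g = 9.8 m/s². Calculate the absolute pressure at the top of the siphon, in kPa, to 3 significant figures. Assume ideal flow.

The outlet speed comes from Torricelli: v = √(2g·5.93) = 10.8 m/s.
With constant cross-section the crest speed equals v; applying Bernoulli from the surface up to the crest, P_top = P_atm − ½ρv² − ρg·h_top.
P_top = 98630 − ½·729·10.8² − 729·9.8·1.84 = 43100 Pa.

P_top = 43.1 kPa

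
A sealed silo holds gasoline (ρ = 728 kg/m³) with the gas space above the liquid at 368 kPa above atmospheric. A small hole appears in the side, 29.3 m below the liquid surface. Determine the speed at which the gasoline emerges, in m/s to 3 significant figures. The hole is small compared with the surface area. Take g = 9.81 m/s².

Take point 1 at the surface (v₁ ≈ 0) and point 2 at the hole (at atmospheric pressure). Bernoulli: P₁ + ρg h = P_atm + ½ρv₂².
With P₁ − P_atm = 368000 Pa, v₂ = √(2gh + 2ΔP/ρ) = √(2·9.81·29.3 + 2·368000/728) = 39.8 m/s.

39.8 m/s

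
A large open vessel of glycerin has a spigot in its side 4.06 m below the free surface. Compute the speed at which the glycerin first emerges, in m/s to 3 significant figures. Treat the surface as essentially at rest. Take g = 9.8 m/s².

Torricelli's result v = √(2gh) gives v = √(2·9.8·4.06) = 8.92 m/s.

8.92 m/s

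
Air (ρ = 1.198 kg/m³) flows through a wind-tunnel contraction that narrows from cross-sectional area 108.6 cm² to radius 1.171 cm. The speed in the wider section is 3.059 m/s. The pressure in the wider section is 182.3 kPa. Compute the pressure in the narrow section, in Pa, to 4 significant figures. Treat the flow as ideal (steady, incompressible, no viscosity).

P₂ ≈ 178700 Pa

By continuity, v₂ = v₁·A₁/A₂ = 3.059·(108.6/4.308) = 77.12 m/s.
The pipe is horizontal, so Bernoulli reduces to P₁ + ½ρv₁² = P₂ + ½ρv₂².
P₂ = P₁ − ½ρ(v₂² − v₁²) = 182300 − ½·1.198·(77.12² − 3.059²) = 182300 − 3557 = 178700 Pa.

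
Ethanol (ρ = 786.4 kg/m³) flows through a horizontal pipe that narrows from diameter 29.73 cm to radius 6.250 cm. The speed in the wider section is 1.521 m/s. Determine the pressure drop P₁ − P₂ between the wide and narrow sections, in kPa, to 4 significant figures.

ΔP ≈ 28.20 kPa

Mass conservation (A₁v₁ = A₂v₂) gives v₂ = 1.521 × 694.2/122.7 = 8.604 m/s.
Bernoulli (h₁ = h₂): P₁ − P₂ = ½ρ(v₂² − v₁²).
P₁ − P₂ = ½·786.4·(8.604² − 1.521²) = ½·786.4·71.71 = 28200 Pa.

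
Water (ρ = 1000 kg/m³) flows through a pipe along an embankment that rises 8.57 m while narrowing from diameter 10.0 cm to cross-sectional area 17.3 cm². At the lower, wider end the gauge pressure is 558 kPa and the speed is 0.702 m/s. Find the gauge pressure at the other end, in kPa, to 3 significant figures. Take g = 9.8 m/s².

Mass conservation (A₁v₁ = A₂v₂) gives v₂ = 0.702 × 78.5/17.3 = 3.19 m/s.
Energy conservation along the streamline gives P₂ = P₁ − ½ρ(v₂² − v₁²) − ρg(h₂ − h₁).
P₂ = 558000 + ½·1000·(0.702² − 3.19²) − 1000·9.8·(+8.57) = 558000 + (-4830) − (84000) = 469000 Pa.

P₂ = 469 kPa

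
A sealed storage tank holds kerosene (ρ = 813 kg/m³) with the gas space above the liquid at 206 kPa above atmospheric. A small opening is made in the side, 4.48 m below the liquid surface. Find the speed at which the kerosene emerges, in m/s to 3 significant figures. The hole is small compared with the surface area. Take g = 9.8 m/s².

Take point 1 at the surface (v₁ ≈ 0) and point 2 at the hole (at atmospheric pressure). Bernoulli: P₁ + ρg h = P_atm + ½ρv₂².
With P₁ − P_atm = 206000 Pa, v₂ = √(2gh + 2ΔP/ρ) = √(2·9.8·4.48 + 2·206000/813) = 24.4 m/s.

v = 24.4 m/s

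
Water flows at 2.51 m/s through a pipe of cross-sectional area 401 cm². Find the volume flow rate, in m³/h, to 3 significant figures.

Q ≈ 362 m³/h

Q = A·v = 0.0401 m² × 2.51 m/s = 0.101 m³/s.
Converting: 0.101 m³/s × 3600 = 362 m³/h.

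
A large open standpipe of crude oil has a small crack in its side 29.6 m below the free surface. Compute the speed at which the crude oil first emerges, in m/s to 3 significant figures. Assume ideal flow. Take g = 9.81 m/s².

v ≈ 24.1 m/s

Bernoulli from surface to hole (P equal, v_surface ≈ 0): v = √(2gh) = √(2×9.81×29.6) = 24.1 m/s.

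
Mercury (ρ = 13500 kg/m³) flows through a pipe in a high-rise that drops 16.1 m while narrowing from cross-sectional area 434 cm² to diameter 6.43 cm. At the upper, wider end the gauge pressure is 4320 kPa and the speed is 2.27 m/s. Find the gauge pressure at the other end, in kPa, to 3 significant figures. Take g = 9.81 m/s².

P₂ ≈ 274 kPa

By continuity, v₂ = v₁·A₁/A₂ = 2.27·(434/32.5) = 30.3 m/s.
Energy conservation along the streamline gives P₂ = P₁ − ½ρ(v₂² − v₁²) − ρg(h₂ − h₁).
P₂ = 4320000 + ½·13500·(2.27² − 30.3²) − 13500·9.81·(−16.1) = 4320000 + (-6180000) − (-2130000) = 274000 Pa.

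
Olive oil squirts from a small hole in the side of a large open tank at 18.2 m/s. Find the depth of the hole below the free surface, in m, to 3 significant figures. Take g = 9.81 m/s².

For a small hole in a large open tank, ½v² = gh, giving h = v²/(2g).
h = 18.2²/(2·9.81) = 331/19.62 = 16.9 m.

h = 16.9 m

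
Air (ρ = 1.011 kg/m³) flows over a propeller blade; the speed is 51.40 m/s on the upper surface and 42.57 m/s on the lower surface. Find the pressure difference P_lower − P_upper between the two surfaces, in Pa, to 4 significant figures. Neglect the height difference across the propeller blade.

ΔP ≈ 419.4 Pa

With negligible Δh, P + ½ρv² is constant, so P_low − P_up = ½ρ(v_up² − v_low²).
ΔP = ½·1.011·(51.40² − 42.57²) = 419.4 Pa.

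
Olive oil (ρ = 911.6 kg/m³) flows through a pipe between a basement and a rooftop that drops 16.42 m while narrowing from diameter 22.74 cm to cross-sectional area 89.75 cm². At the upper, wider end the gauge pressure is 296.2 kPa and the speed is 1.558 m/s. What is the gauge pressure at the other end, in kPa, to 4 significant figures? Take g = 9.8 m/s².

Mass conservation (A₁v₁ = A₂v₂) gives v₂ = 1.558 × 406.1/89.75 = 7.050 m/s.
Applying Bernoulli between the two ends and solving for P₂: P₂ = P₁ + ½ρ(v₁² − v₂²) − ρgΔh.
P₂ = 296200 + ½·911.6·(1.558² − 7.050²) − 911.6·9.8·(−16.42) = 296200 + (-21550) − (-146700) = 421300 Pa.

421.3 kPa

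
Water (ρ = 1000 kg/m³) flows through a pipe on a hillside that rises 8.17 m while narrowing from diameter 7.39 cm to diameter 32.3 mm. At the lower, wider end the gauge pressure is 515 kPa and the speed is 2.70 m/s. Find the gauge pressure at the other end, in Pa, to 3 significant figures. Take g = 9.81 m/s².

Mass conservation (A₁v₁ = A₂v₂) gives v₂ = 2.70 × 42.9/8.19 = 14.1 m/s.
Applying Bernoulli between the two ends and solving for P₂: P₂ = P₁ + ½ρ(v₁² − v₂²) − ρgΔh.
P₂ = 515000 + ½·1000·(2.70² − 14.1²) − 1000·9.81·(+8.17) = 515000 + (-96200) − (80100) = 339000 Pa.

P₂ = 339000 Pa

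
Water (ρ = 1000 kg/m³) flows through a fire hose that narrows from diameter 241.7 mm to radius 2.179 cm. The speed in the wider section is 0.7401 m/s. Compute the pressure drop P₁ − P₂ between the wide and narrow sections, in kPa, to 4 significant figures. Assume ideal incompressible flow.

Continuity gives A₁v₁ = A₂v₂, so v₂ = (458.8 cm²)/(14.92 cm²) × 0.7401 m/s = 22.77 m/s.
Along the horizontal streamline, P + ½ρv² is constant.
P₁ − P₂ = ½·1000·(22.77² − 0.7401²) = ½·1000·517.7 = 258900 Pa.

ΔP = 258.9 kPa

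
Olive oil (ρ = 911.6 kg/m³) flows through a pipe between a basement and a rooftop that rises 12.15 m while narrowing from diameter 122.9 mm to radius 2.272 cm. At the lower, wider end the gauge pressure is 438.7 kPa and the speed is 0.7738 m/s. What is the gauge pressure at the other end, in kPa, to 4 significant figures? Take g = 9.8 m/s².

P₂ ≈ 315.8 kPa

Continuity gives A₁v₁ = A₂v₂, so v₂ = (118.6 cm²)/(16.22 cm²) × 0.7738 m/s = 5.661 m/s.
Bernoulli: P₁ + ½ρv₁² + ρg h₁ = P₂ + ½ρv₂² + ρg h₂, so P₂ = P₁ + ½ρ(v₁² − v₂²) − ρg(h₂ − h₁).
P₂ = 438700 + ½·911.6·(0.7738² − 5.661²) − 911.6·9.8·(+12.15) = 438700 + (-14330) − (108500) = 315800 Pa.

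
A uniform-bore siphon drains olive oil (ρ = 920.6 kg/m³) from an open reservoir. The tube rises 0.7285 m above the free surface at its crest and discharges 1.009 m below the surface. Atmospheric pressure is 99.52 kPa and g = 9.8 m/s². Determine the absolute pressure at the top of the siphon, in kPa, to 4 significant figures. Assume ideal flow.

P_top ≈ 83.84 kPa

Bernoulli surface→outlet gives ½v² = g·h_out, so v = √(2·9.8·1.009) = 4.447 m/s.
With constant cross-section the crest speed equals v; applying Bernoulli from the surface up to the crest, P_top = P_atm − ½ρv² − ρg·h_top.
P_top = 99520 − ½·920.6·4.447² − 920.6·9.8·0.7285 = 83840 Pa.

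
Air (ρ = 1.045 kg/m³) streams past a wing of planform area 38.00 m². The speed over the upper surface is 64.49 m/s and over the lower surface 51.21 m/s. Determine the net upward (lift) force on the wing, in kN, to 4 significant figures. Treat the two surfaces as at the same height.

The faster flow above has the lower pressure; Bernoulli (same height) gives ΔP = ½ρ(v_up² − v_low²).
ΔP = ½·1.045·(64.49² − 51.21²) = 802.8 Pa.
Lift = ΔP · A = 802.8 × 38.00 = 30510 N.

F = 30.51 kN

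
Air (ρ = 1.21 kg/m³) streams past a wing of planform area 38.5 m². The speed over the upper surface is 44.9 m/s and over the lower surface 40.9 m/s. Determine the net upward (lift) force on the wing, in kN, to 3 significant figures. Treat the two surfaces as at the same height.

F ≈ 7.99 kN

The faster flow above has the lower pressure; Bernoulli (same height) gives ΔP = ½ρ(v_up² − v_low²).
ΔP = ½·1.21·(44.9² − 40.9²) = 208 Pa.
Lift = ΔP · A = 208 × 38.5 = 7990 N.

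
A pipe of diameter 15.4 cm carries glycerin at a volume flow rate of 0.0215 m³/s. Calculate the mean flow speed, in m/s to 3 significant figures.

Q = 0.0215 m³/s = 0.0215 m³/s.
v = Q/A = 0.0215 / 0.0186 = 1.15 m/s.

1.15 m/s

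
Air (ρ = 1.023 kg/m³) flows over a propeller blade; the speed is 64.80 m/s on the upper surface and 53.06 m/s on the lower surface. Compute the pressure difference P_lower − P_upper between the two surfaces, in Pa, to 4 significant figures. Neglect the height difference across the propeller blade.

Bernoulli (same height): P_lower − P_upper = ½ρ(v_upper² − v_lower²).
ΔP = ½·1.023·(64.80² − 53.06²) = 707.8 Pa.

707.8 Pa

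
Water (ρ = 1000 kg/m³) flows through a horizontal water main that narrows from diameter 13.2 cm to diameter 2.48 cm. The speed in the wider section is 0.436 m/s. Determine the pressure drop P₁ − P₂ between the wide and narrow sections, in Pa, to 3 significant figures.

The volume flow rate is constant, so v₂ = (A₁/A₂)v₁ = (137/4.83)·0.436 = 12.4 m/s.
The pipe is horizontal, so Bernoulli reduces to P₁ + ½ρv₁² = P₂ + ½ρv₂².
P₁ − P₂ = ½·1000·(12.4² − 0.436²) = ½·1000·152 = 76200 Pa.

ΔP ≈ 76200 Pa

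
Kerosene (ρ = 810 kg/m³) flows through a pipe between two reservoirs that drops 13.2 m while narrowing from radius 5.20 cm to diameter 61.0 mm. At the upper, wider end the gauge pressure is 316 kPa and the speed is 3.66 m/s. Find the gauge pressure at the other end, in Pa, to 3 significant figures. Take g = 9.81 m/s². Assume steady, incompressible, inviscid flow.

P₂ = 380000 Pa

By continuity, v₂ = v₁·A₁/A₂ = 3.66·(84.9/29.2) = 10.6 m/s.
Energy conservation along the streamline gives P₂ = P₁ − ½ρ(v₂² − v₁²) − ρg(h₂ − h₁).
P₂ = 316000 + ½·810·(3.66² − 10.6²) − 810·9.81·(−13.2) = 316000 + (-40400) − (-105000) = 380000 Pa.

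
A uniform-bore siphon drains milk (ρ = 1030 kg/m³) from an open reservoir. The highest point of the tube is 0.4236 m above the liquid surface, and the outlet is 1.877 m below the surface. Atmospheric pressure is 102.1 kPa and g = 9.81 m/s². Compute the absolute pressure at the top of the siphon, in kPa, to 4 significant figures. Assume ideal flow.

The outlet speed comes from Torricelli: v = √(2g·1.877) = 6.069 m/s.
With constant cross-section the crest speed equals v; applying Bernoulli from the surface up to the crest, P_top = P_atm − ½ρv² − ρg·h_top.
P_top = 102100 − ½·1030·6.069² − 1030·9.81·0.4236 = 78850 Pa.

78.85 kPa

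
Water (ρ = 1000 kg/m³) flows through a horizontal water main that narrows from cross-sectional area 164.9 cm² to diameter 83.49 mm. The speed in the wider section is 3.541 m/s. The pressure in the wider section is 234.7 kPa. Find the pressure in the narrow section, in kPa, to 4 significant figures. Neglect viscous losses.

Mass conservation (A₁v₁ = A₂v₂) gives v₂ = 3.541 × 164.9/54.75 = 10.67 m/s.
With no height change, Bernoulli's equation is P₁ + ½ρv₁² = P₂ + ½ρv₂².
P₂ = P₁ − ½ρ(v₂² − v₁²) = 234700 − ½·1000·(10.67² − 3.541²) = 234700 − 50610 = 184100 Pa.

184.1 kPa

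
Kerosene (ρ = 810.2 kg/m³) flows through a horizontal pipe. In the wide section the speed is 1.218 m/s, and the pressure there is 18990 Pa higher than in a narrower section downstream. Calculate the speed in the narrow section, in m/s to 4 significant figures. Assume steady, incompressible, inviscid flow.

v₂ ≈ 6.954 m/s

Along the level pipe P + ½ρv² is conserved, hence v₂² = v₁² + 2(P₁ − P₂)/ρ.
v₂ = √(1.218² + 2·18990/810.2) = √(1.484 + 46.88) = 6.954 m/s.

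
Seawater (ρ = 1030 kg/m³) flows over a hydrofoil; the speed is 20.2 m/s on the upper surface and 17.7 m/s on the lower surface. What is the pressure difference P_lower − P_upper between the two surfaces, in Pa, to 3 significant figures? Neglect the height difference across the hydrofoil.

Bernoulli (same height): P_lower − P_upper = ½ρ(v_upper² − v_lower²).
ΔP = ½·1030·(20.2² − 17.7²) = 48800 Pa.

ΔP ≈ 48800 Pa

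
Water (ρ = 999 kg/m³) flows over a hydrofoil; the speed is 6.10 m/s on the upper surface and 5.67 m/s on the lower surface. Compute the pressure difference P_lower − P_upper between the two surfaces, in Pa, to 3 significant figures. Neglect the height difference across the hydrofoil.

2530 Pa

The pressure is lower where the speed is higher: ΔP = ½ρ(v_up² − v_low²).
ΔP = ½·999·(6.10² − 5.67²) = 2530 Pa.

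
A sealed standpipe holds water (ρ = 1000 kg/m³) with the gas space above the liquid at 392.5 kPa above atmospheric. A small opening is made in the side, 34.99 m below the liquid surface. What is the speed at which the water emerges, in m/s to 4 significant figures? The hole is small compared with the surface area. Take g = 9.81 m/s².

v ≈ 38.36 m/s

Take point 1 at the surface (v₁ ≈ 0) and point 2 at the hole (at atmospheric pressure). Bernoulli: P₁ + ρg h = P_atm + ½ρv₂².
With P₁ − P_atm = 392500 Pa, v₂ = √(2gh + 2ΔP/ρ) = √(2·9.81·34.99 + 2·392500/1000) = 38.36 m/s.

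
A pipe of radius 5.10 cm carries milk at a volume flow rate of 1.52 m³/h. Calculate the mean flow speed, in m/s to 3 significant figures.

v ≈ 0.0517 m/s

Q = 1.52 m³/h = 0.000422 m³/s.
v = Q/A = 0.000422 / 0.00817 = 0.0517 m/s.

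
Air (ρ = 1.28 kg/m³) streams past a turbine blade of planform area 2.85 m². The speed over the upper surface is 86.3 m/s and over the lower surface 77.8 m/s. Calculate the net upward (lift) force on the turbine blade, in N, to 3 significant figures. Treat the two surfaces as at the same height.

F = 2540 N

From P + ½ρv² = const at equal height, P_low − P_up = ½ρ(v_up² − v_low²).
ΔP = ½·1.28·(86.3² − 77.8²) = 893 Pa.
Lift = ΔP · A = 893 × 2.85 = 2540 N.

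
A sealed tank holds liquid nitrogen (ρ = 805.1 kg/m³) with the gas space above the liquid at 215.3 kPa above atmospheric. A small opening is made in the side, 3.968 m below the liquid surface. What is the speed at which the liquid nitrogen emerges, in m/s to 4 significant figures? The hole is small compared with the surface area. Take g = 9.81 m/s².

Take point 1 at the surface (v₁ ≈ 0) and point 2 at the hole (at atmospheric pressure). Bernoulli: P₁ + ρg h = P_atm + ½ρv₂².
With P₁ − P_atm = 215300 Pa, v₂ = √(2gh + 2ΔP/ρ) = √(2·9.81·3.968 + 2·215300/805.1) = 24.75 m/s.

24.75 m/s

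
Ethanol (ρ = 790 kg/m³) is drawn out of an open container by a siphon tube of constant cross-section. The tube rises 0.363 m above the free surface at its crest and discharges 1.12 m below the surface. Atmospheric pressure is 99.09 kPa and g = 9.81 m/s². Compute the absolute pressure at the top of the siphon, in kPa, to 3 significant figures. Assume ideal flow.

P_top ≈ 87.6 kPa

Bernoulli surface→outlet gives ½v² = g·h_out, so v = √(2·9.81·1.12) = 4.69 m/s.
With constant cross-section the crest speed equals v; applying Bernoulli from the surface up to the crest, P_top = P_atm − ½ρv² − ρg·h_top.
P_top = 99090 − ½·790·4.69² − 790·9.81·0.363 = 87600 Pa.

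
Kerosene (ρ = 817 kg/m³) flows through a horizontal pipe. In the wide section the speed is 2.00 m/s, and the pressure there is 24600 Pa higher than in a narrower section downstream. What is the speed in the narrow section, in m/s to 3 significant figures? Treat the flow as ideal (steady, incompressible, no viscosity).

With h₁ = h₂, rearranging Bernoulli gives v₂ = √(v₁² + 2ΔP/ρ).
v₂ = √(2.00² + 2·24600/817) = √(4.00 + 60.2) = 8.01 m/s.

8.01 m/s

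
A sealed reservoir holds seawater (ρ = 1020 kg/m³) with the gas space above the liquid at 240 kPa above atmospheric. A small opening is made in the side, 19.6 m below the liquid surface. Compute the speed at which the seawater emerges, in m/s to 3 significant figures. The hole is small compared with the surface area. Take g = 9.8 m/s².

Take point 1 at the surface (v₁ ≈ 0) and point 2 at the hole (at atmospheric pressure). Bernoulli: P₁ + ρg h = P_atm + ½ρv₂².
With P₁ − P_atm = 240000 Pa, v₂ = √(2gh + 2ΔP/ρ) = √(2·9.8·19.6 + 2·240000/1020) = 29.2 m/s.

v ≈ 29.2 m/s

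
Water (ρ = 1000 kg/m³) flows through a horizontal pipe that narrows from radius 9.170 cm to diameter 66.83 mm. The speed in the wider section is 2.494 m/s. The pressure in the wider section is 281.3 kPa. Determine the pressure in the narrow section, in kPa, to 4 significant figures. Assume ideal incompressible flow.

108.0 kPa

Mass conservation (A₁v₁ = A₂v₂) gives v₂ = 2.494 × 264.2/35.08 = 18.78 m/s.
With no height change, Bernoulli's equation is P₁ + ½ρv₁² = P₂ + ½ρv₂².
P₂ = P₁ − ½ρ(v₂² − v₁²) = 281300 − ½·1000·(18.78² − 2.494²) = 281300 − 173300 = 108000 Pa.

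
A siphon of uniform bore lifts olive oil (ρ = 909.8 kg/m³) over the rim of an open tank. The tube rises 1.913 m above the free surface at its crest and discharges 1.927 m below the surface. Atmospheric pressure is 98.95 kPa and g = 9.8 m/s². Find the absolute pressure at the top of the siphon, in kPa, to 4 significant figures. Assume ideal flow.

P_top = 64.71 kPa

Bernoulli surface→outlet gives ½v² = g·h_out, so v = √(2·9.8·1.927) = 6.146 m/s.
Continuity keeps v the same throughout the tube; from surface to crest, P_atm + 0 = P_top + ½ρv² + ρg·h_top.
P_top = 98950 − ½·909.8·6.146² − 909.8·9.8·1.913 = 64710 Pa.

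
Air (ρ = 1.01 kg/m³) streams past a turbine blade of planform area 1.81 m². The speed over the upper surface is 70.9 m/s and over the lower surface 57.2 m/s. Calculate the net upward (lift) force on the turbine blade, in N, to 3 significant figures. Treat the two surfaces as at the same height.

1600 N

The faster flow above has the lower pressure; Bernoulli (same height) gives ΔP = ½ρ(v_up² − v_low²).
ΔP = ½·1.01·(70.9² − 57.2²) = 886 Pa.
Lift = ΔP · A = 886 × 1.81 = 1600 N.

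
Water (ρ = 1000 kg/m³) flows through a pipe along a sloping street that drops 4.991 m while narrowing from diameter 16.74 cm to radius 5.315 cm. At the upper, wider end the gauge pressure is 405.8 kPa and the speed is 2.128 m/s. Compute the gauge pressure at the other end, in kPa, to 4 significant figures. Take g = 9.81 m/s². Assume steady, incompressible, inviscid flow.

By continuity, v₂ = v₁·A₁/A₂ = 2.128·(220.1/88.75) = 5.277 m/s.
Energy conservation along the streamline gives P₂ = P₁ − ½ρ(v₂² − v₁²) − ρg(h₂ − h₁).
P₂ = 405800 + ½·1000·(2.128² − 5.277²) − 1000·9.81·(−4.991) = 405800 + (-11660) − (-48960) = 443100 Pa.

P₂ ≈ 443.1 kPa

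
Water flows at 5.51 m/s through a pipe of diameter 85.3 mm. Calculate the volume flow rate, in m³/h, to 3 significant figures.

Q = A·v = 0.00571 m² × 5.51 m/s = 0.0315 m³/s.
Converting: 0.0315 m³/s × 3600 = 113 m³/h.

Q ≈ 113 m³/h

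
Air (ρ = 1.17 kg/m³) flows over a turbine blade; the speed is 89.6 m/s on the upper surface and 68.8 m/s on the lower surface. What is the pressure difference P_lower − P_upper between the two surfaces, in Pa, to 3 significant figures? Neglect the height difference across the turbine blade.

With negligible Δh, P + ½ρv² is constant, so P_low − P_up = ½ρ(v_up² − v_low²).
ΔP = ½·1.17·(89.6² − 68.8²) = 1930 Pa.

1930 Pa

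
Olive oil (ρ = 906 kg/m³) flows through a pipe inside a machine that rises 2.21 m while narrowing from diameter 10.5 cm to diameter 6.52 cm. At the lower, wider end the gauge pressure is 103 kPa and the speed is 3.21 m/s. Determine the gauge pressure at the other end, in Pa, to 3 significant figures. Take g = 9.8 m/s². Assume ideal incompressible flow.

Mass conservation (A₁v₁ = A₂v₂) gives v₂ = 3.21 × 86.6/33.4 = 8.33 m/s.
Energy conservation along the streamline gives P₂ = P₁ − ½ρ(v₂² − v₁²) − ρg(h₂ − h₁).
P₂ = 103000 + ½·906·(3.21² − 8.33²) − 906·9.8·(+2.21) = 103000 + (-26700) − (19600) = 56600 Pa.

56600 Pa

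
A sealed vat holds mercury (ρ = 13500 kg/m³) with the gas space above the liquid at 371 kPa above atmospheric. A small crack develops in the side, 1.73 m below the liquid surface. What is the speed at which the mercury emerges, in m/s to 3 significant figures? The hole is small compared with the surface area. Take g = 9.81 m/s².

Take point 1 at the surface (v₁ ≈ 0) and point 2 at the hole (at atmospheric pressure). Bernoulli: P₁ + ρg h = P_atm + ½ρv₂².
With P₁ − P_atm = 371000 Pa, v₂ = √(2gh + 2ΔP/ρ) = √(2·9.81·1.73 + 2·371000/13500) = 9.43 m/s.

v = 9.43 m/s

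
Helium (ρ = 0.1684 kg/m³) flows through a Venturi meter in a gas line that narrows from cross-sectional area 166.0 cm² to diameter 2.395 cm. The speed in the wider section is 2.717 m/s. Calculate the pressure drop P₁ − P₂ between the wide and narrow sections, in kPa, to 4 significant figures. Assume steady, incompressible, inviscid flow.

ΔP = 0.8433 kPa

Mass conservation (A₁v₁ = A₂v₂) gives v₂ = 2.717 × 166.0/4.505 = 100.1 m/s.
Along the horizontal streamline, P + ½ρv² is constant.
P₁ − P₂ = ½·0.1684·(100.1² − 2.717²) = ½·0.1684·10020 = 843.3 Pa.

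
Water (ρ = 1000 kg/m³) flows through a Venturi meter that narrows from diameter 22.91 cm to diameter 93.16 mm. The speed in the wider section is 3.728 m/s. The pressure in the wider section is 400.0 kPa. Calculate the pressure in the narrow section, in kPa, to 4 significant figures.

The volume flow rate is constant, so v₂ = (A₁/A₂)v₁ = (412.2/68.16)·3.728 = 22.55 m/s.
The pipe is horizontal, so Bernoulli reduces to P₁ + ½ρv₁² = P₂ + ½ρv₂².
P₂ = P₁ − ½ρ(v₂² − v₁²) = 400000 − ½·1000·(22.55² − 3.728²) = 400000 − 247200 = 152800 Pa.

P₂ ≈ 152.8 kPa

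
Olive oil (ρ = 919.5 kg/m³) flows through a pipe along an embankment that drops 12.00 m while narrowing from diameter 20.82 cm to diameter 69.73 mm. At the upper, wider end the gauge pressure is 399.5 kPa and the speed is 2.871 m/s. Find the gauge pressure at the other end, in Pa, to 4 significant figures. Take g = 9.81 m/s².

210300 Pa

Continuity gives A₁v₁ = A₂v₂, so v₂ = (340.4 cm²)/(38.19 cm²) × 2.871 m/s = 25.60 m/s.
Applying Bernoulli between the two ends and solving for P₂: P₂ = P₁ + ½ρ(v₁² − v₂²) − ρgΔh.
P₂ = 399500 + ½·919.5·(2.871² − 25.60²) − 919.5·9.81·(−12.00) = 399500 + (-297400) − (-108200) = 210300 Pa.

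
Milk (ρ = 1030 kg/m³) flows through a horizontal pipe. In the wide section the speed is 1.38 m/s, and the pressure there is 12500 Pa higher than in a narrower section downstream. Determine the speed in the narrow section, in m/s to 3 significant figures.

With h₁ = h₂, rearranging Bernoulli gives v₂ = √(v₁² + 2ΔP/ρ).
v₂ = √(1.38² + 2·12500/1030) = √(1.90 + 24.3) = 5.12 m/s.

5.12 m/s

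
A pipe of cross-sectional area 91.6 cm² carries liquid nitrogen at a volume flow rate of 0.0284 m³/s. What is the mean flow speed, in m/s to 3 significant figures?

v ≈ 3.10 m/s

Q = 0.0284 m³/s = 0.0284 m³/s.
v = Q/A = 0.0284 / 0.00916 = 3.10 m/s.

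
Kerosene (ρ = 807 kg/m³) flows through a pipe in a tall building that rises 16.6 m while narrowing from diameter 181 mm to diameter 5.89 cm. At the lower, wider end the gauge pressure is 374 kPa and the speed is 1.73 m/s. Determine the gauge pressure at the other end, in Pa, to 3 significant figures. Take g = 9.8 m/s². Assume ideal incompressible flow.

136000 Pa

Continuity gives A₁v₁ = A₂v₂, so v₂ = (257 cm²)/(27.2 cm²) × 1.73 m/s = 16.3 m/s.
Energy conservation along the streamline gives P₂ = P₁ − ½ρ(v₂² − v₁²) − ρg(h₂ − h₁).
P₂ = 374000 + ½·807·(1.73² − 16.3²) − 807·9.8·(+16.6) = 374000 + (-106000) − (131000) = 136000 Pa.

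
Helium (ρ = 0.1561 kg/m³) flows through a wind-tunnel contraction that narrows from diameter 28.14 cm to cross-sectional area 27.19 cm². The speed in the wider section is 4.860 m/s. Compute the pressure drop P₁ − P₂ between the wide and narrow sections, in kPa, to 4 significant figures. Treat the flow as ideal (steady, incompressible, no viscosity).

Continuity gives A₁v₁ = A₂v₂, so v₂ = (621.9 cm²)/(27.19 cm²) × 4.860 m/s = 111.2 m/s.
The pipe is horizontal, so Bernoulli reduces to P₁ + ½ρv₁² = P₂ + ½ρv₂².
P₁ − P₂ = ½·0.1561·(111.2² − 4.860²) = ½·0.1561·12330 = 962.7 Pa.

0.9627 kPa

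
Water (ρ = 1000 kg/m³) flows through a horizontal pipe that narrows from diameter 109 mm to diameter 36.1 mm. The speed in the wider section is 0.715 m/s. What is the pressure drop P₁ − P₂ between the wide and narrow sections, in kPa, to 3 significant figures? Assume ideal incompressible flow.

Continuity gives A₁v₁ = A₂v₂, so v₂ = (93.3 cm²)/(10.2 cm²) × 0.715 m/s = 6.52 m/s.
The pipe is horizontal, so Bernoulli reduces to P₁ + ½ρv₁² = P₂ + ½ρv₂².
P₁ − P₂ = ½·1000·(6.52² − 0.715²) = ½·1000·42.0 = 21000 Pa.

21.0 kPa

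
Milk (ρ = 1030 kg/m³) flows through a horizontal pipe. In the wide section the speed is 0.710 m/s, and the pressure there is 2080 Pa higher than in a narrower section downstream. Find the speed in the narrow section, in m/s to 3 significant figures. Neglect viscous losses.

v₂ ≈ 2.13 m/s

With h₁ = h₂, rearranging Bernoulli gives v₂ = √(v₁² + 2ΔP/ρ).
v₂ = √(0.710² + 2·2080/1030) = √(0.504 + 4.04) = 2.13 m/s.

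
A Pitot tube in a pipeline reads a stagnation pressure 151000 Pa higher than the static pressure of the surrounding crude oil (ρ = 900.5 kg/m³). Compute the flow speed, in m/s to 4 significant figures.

v ≈ 18.31 m/s

At the stagnation point the flow is brought to rest, so Bernoulli gives P_stag − P_static = ½ρv².
v = √(2ΔP/ρ) = √(2·151000/900.5) = 18.31 m/s.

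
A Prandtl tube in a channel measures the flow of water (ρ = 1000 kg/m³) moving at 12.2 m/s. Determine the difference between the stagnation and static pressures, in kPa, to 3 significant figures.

Bernoulli between the free stream and the stagnation point: ½ρv² = P_stag − P_static.
ΔP = ½·1000·12.2² = 74400 Pa.

ΔP ≈ 74.4 kPa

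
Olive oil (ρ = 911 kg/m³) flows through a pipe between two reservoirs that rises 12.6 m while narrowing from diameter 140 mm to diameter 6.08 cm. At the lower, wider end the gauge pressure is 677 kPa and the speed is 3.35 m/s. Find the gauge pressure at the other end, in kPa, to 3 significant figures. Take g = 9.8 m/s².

Mass conservation (A₁v₁ = A₂v₂) gives v₂ = 3.35 × 154/29.0 = 17.8 m/s.
Bernoulli: P₁ + ½ρv₁² + ρg h₁ = P₂ + ½ρv₂² + ρg h₂, so P₂ = P₁ + ½ρ(v₁² − v₂²) − ρg(h₂ − h₁).
P₂ = 677000 + ½·911·(3.35² − 17.8²) − 911·9.8·(+12.6) = 677000 + (-139000) − (112000) = 426000 Pa.

426 kPa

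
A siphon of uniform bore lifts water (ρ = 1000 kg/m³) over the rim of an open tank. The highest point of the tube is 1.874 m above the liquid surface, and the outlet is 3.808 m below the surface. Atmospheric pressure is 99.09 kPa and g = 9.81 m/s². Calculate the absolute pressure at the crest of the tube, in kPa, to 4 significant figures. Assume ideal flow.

P_top = 43.35 kPa

The outlet speed comes from Torricelli: v = √(2g·3.808) = 8.644 m/s.
The bore is uniform, so the speed at the crest is the same v. Bernoulli surface→crest: P_atm = P_top + ½ρv² + ρg·h_top.
P_top = 99090 − ½·1000·8.644² − 1000·9.81·1.874 = 43350 Pa.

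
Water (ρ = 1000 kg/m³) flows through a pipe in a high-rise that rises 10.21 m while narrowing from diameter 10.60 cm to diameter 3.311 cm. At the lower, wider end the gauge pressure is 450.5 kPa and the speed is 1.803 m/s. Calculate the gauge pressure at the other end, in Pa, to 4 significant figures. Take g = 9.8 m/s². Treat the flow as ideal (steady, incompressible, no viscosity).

By continuity, v₂ = v₁·A₁/A₂ = 1.803·(88.25/8.610) = 18.48 m/s.
Applying Bernoulli between the two ends and solving for P₂: P₂ = P₁ + ½ρ(v₁² − v₂²) − ρgΔh.
P₂ = 450500 + ½·1000·(1.803² − 18.48²) − 1000·9.8·(+10.21) = 450500 + (-169100) − (100100) = 181300 Pa.

181300 Pa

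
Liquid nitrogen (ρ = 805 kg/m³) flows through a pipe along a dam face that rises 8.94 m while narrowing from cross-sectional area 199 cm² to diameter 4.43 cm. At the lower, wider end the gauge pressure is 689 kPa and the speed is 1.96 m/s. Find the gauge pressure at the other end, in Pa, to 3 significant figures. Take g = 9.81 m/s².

362000 Pa

Continuity gives A₁v₁ = A₂v₂, so v₂ = (199 cm²)/(15.4 cm²) × 1.96 m/s = 25.3 m/s.
Energy conservation along the streamline gives P₂ = P₁ − ½ρ(v₂² − v₁²) − ρg(h₂ − h₁).
P₂ = 689000 + ½·805·(1.96² − 25.3²) − 805·9.81·(+8.94) = 689000 + (-256000) − (70600) = 362000 Pa.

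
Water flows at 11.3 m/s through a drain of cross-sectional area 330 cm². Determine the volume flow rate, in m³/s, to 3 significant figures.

Q ≈ 0.373 m³/s

Q = A·v = 0.0330 m² × 11.3 m/s = 0.373 m³/s.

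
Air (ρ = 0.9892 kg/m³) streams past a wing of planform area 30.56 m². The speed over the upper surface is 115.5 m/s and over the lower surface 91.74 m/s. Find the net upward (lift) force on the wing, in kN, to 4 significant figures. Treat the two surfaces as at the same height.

The faster flow above has the lower pressure; Bernoulli (same height) gives ΔP = ½ρ(v_up² − v_low²).
ΔP = ½·0.9892·(115.5² − 91.74²) = 2435 Pa.
Lift = ΔP · A = 2435 × 30.56 = 74430 N.

74.43 kN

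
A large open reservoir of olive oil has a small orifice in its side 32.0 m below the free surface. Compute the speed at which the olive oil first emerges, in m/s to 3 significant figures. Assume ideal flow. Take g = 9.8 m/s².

Bernoulli from surface to hole (P equal, v_surface ≈ 0): v = √(2gh) = √(2×9.8×32.0) = 25.0 m/s.

v = 25.0 m/s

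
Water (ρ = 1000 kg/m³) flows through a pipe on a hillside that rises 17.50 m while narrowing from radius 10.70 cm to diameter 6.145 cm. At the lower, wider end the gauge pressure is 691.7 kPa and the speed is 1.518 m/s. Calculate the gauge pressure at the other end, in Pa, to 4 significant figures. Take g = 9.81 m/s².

P₂ ≈ 351700 Pa

Mass conservation (A₁v₁ = A₂v₂) gives v₂ = 1.518 × 359.7/29.66 = 18.41 m/s.
Energy conservation along the streamline gives P₂ = P₁ − ½ρ(v₂² − v₁²) − ρg(h₂ − h₁).
P₂ = 691700 + ½·1000·(1.518² − 18.41²) − 1000·9.81·(+17.50) = 691700 + (-168300) − (171700) = 351700 Pa.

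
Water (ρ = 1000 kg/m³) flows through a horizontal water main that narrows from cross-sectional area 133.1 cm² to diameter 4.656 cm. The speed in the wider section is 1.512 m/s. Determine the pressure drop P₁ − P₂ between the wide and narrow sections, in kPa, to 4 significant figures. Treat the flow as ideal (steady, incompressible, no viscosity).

By continuity, v₂ = v₁·A₁/A₂ = 1.512·(133.1/17.03) = 11.82 m/s.
Along the horizontal streamline, P + ½ρv² is constant.
P₁ − P₂ = ½·1000·(11.82² − 1.512²) = ½·1000·137.4 = 68710 Pa.

ΔP = 68.71 kPa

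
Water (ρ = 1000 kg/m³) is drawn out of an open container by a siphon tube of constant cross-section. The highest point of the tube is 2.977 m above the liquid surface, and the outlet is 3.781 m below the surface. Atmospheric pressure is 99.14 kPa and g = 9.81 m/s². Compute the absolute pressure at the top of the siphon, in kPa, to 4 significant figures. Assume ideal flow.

32.84 kPa

The outlet speed comes from Torricelli: v = √(2g·3.781) = 8.613 m/s.
The bore is uniform, so the speed at the crest is the same v. Bernoulli surface→crest: P_atm = P_top + ½ρv² + ρg·h_top.
P_top = 99140 − ½·1000·8.613² − 1000·9.81·2.977 = 32840 Pa.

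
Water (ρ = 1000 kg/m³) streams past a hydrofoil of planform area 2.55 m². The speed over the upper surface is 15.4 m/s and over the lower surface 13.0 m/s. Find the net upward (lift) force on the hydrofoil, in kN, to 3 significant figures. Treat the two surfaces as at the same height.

F = 86.9 kN

From P + ½ρv² = const at equal height, P_low − P_up = ½ρ(v_up² − v_low²).
ΔP = ½·1000·(15.4² − 13.0²) = 34100 Pa.
Lift = ΔP · A = 34100 × 2.55 = 86900 N.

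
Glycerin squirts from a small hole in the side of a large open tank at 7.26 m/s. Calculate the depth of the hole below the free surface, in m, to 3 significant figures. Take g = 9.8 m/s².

Inverting v = √(2gh) gives h = v² / 2g.
h = 7.26²/(2·9.8) = 52.7/19.60 = 2.69 m.

h ≈ 2.69 m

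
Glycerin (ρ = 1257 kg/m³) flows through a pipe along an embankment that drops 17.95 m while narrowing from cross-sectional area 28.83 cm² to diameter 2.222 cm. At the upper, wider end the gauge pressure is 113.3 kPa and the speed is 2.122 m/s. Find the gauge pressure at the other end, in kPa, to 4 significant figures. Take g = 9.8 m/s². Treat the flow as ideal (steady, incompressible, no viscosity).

P₂ = 180.8 kPa

Mass conservation (A₁v₁ = A₂v₂) gives v₂ = 2.122 × 28.83/3.878 = 15.78 m/s.
Energy conservation along the streamline gives P₂ = P₁ − ½ρ(v₂² − v₁²) − ρg(h₂ − h₁).
P₂ = 113300 + ½·1257·(2.122² − 15.78²) − 1257·9.8·(−17.95) = 113300 + (-153600) − (-221100) = 180800 Pa.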